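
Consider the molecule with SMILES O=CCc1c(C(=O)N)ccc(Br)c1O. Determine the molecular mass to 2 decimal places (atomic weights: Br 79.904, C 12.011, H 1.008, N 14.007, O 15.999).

258.07 g/mol

First, the molecular formula is C9H8BrNO3 (counting implicit H from valence).
  Br: 1 × 79.904 = 79.904
  C: 9 × 12.011 = 108.099
  H: 8 × 1.008 = 8.064
  N: 1 × 14.007 = 14.007
  O: 3 × 15.999 = 47.997
Sum: 1×79.904 + 9×12.011 + 8×1.008 + 1×14.007 + 3×15.999 = 258.071 → 258.07 g/mol.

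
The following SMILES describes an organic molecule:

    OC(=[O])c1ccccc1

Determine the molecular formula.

Walk through each heavy atom and fill implicit hydrogens from standard valence (C 4, N 3, O 2, S 2, halogen 1); for lowercase aromatic atoms, an aromatic c carries 1 H when it has two neighbours and 0 H with three, and aromatic n carries 0 H:
  atom 1: O, bond orders sum to 1 (valence 2) → 1 H
  atom 2: C, bond orders sum to 4 (valence 4) → 0 H
  atom 3: O with explicit H count 0
  atom 4: aromatic c, 3 neighbours → 0 H
  atom 5: aromatic c, 2 neighbours → 1 H
  atom 6: aromatic c, 2 neighbours → 1 H
  atom 7: aromatic c, 2 neighbours → 1 H
  atom 8: aromatic c, 2 neighbours → 1 H
  atom 9: aromatic c, 2 neighbours → 1 H
Totals → C:7, H:6, O:2.

C7H6O2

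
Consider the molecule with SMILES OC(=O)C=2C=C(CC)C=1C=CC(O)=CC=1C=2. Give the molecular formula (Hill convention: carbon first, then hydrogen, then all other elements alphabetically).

Walk through each heavy atom and fill implicit hydrogens from standard valence (C 4, N 3, O 2, S 2, halogen 1):
  atom 1: O, bond orders sum to 1 (valence 2) → 1 H
  atom 2: C, bond orders sum to 4 (valence 4) → 0 H
  atom 3: O, bond orders sum to 2 (valence 2) → 0 H
  atom 4: C, bond orders sum to 4 (valence 4) → 0 H
  atom 5: C, bond orders sum to 3 (valence 4) → 1 H
  atom 6: C, bond orders sum to 4 (valence 4) → 0 H
  atom 7: C, bond orders sum to 2 (valence 4) → 2 H
  atom 8: C, bond orders sum to 1 (valence 4) → 3 H
  atom 9: C, bond orders sum to 4 (valence 4) → 0 H
  atom 10: C, bond orders sum to 3 (valence 4) → 1 H
  atom 11: C, bond orders sum to 3 (valence 4) → 1 H
  atom 12: C, bond orders sum to 4 (valence 4) → 0 H
  atom 13: O, bond orders sum to 1 (valence 2) → 1 H
  atom 14: C, bond orders sum to 3 (valence 4) → 1 H
  atom 15: C, bond orders sum to 4 (valence 4) → 0 H
  atom 16: C, bond orders sum to 3 (valence 4) → 1 H
Totals → C:13, H:12, O:3.
In Hill order: C13H12O3.

C13H12O3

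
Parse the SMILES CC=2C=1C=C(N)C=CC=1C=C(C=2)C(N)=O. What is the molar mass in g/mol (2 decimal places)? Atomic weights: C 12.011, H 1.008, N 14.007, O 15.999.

200.24 g/mol

First, the molecular formula is C12H12N2O (counting implicit H from valence).
  C: 12 × 12.011 = 144.132
  H: 12 × 1.008 = 12.096
  N: 2 × 14.007 = 28.014
  O: 1 × 15.999 = 15.999
Sum: 12×12.011 + 12×1.008 + 2×14.007 + 1×15.999 = 200.241 → 200.24 g/mol.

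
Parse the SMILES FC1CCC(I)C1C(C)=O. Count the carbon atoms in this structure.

7

Count every carbon token in the SMILES (each C, including those in ring-closure positions and inside branches).
Carbon count: 7.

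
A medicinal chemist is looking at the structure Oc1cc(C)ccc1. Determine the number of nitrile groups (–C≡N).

0

Scan the SMILES for the nitrile motif — none present.
Groups that are present: 1 hydroxyl.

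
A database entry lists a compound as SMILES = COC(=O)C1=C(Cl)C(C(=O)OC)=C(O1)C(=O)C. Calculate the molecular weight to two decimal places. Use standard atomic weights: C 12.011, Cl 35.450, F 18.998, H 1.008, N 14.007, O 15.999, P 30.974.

First, the molecular formula is C10H9ClO6 (counting implicit H from valence).
  C: 10 × 12.011 = 120.110
  Cl: 1 × 35.450 = 35.450
  H: 9 × 1.008 = 9.072
  O: 6 × 15.999 = 95.994
Sum: 10×12.011 + 1×35.450 + 9×1.008 + 6×15.999 = 260.626 → 260.63 g/mol.

260.63 g/mol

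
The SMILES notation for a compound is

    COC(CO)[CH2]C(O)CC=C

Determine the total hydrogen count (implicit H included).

Walk through each heavy atom and fill implicit hydrogens from standard valence (C 4, N 3, O 2, S 2, halogen 1):
  atom 1: C, bond orders sum to 1 (valence 4) → 3 H
  atom 2: O, bond orders sum to 2 (valence 2) → 0 H
  atom 3: C, bond orders sum to 3 (valence 4) → 1 H
  atom 4: C, bond orders sum to 2 (valence 4) → 2 H
  atom 5: O, bond orders sum to 1 (valence 2) → 1 H
  atom 6: C with explicit H count 2
  atom 7: C, bond orders sum to 3 (valence 4) → 1 H
  atom 8: O, bond orders sum to 1 (valence 2) → 1 H
  atom 9: C, bond orders sum to 2 (valence 4) → 2 H
  atom 10: C, bond orders sum to 3 (valence 4) → 1 H
  atom 11: C, bond orders sum to 2 (valence 4) → 2 H
Total hydrogens: 16.

16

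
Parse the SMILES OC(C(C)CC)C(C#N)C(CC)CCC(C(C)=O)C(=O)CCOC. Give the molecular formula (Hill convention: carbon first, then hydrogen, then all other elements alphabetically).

Walk through each heavy atom and fill implicit hydrogens from standard valence (C 4, N 3, O 2, S 2, halogen 1):
  atom 1: O, bond orders sum to 1 (valence 2) → 1 H
  atom 2: C, bond orders sum to 3 (valence 4) → 1 H
  atom 3: C, bond orders sum to 3 (valence 4) → 1 H
  atom 4: C, bond orders sum to 1 (valence 4) → 3 H
  atom 5: C, bond orders sum to 2 (valence 4) → 2 H
  atom 6: C, bond orders sum to 1 (valence 4) → 3 H
  atom 7: C, bond orders sum to 3 (valence 4) → 1 H
  atom 8: C, bond orders sum to 4 (valence 4) → 0 H
  atom 9: N, bond orders sum to 3 (valence 3) → 0 H
  atom 10: C, bond orders sum to 3 (valence 4) → 1 H
  atom 11: C, bond orders sum to 2 (valence 4) → 2 H
  atom 12: C, bond orders sum to 1 (valence 4) → 3 H
  atom 13: C, bond orders sum to 2 (valence 4) → 2 H
  atom 14: C, bond orders sum to 2 (valence 4) → 2 H
  atom 15: C, bond orders sum to 3 (valence 4) → 1 H
  atom 16: C, bond orders sum to 4 (valence 4) → 0 H
  atom 17: C, bond orders sum to 1 (valence 4) → 3 H
  atom 18: O, bond orders sum to 2 (valence 2) → 0 H
  atom 19: C, bond orders sum to 4 (valence 4) → 0 H
  atom 20: O, bond orders sum to 2 (valence 2) → 0 H
  atom 21: C, bond orders sum to 2 (valence 4) → 2 H
  atom 22: C, bond orders sum to 2 (valence 4) → 2 H
  atom 23: O, bond orders sum to 2 (valence 2) → 0 H
  atom 24: C, bond orders sum to 1 (valence 4) → 3 H
Totals → C:19, H:33, N:1, O:4.
In Hill order: C19H33NO4.

C19H33NO4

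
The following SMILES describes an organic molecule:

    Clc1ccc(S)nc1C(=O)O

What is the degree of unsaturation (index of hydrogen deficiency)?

5

Molecular formula: C6H4ClNO2S.
DoU = (2C + 2 + N − H − X) / 2, where X is the halogen count and O/S are ignored.
    = (2·6 + 2 + 1 − 4 − 1) / 2 = 10 / 2 = 5.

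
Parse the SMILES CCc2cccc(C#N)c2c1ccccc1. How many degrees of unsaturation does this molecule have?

Molecular formula: C15H13N.
DoU = (2C + 2 + N − H − X) / 2, where X is the halogen count and O/S are ignored.
    = (2·15 + 2 + 1 − 13 − 0) / 2 = 20 / 2 = 10.

10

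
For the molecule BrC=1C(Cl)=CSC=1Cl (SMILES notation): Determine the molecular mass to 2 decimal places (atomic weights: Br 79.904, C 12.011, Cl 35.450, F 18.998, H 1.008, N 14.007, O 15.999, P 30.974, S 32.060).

First, the molecular formula is C4HBrCl2S (counting implicit H from valence).
  Br: 1 × 79.904 = 79.904
  C: 4 × 12.011 = 48.044
  Cl: 2 × 35.450 = 70.900
  H: 1 × 1.008 = 1.008
  S: 1 × 32.060 = 32.060
Sum: 1×79.904 + 4×12.011 + 2×35.450 + 1×1.008 + 1×32.060 = 231.916 → 231.92 g/mol.

231.92 g/mol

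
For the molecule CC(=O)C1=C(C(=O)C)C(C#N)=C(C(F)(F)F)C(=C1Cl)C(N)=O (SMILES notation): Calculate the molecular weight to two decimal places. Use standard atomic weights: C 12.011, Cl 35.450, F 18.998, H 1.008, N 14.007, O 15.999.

First, the molecular formula is C13H8ClF3N2O3 (counting implicit H from valence).
  C: 13 × 12.011 = 156.143
  Cl: 1 × 35.450 = 35.450
  F: 3 × 18.998 = 56.994
  H: 8 × 1.008 = 8.064
  N: 2 × 14.007 = 28.014
  O: 3 × 15.999 = 47.997
Sum: 13×12.011 + 1×35.450 + 3×18.998 + 8×1.008 + 2×14.007 + 3×15.999 = 332.662 → 332.66 g/mol.

332.66 g/mol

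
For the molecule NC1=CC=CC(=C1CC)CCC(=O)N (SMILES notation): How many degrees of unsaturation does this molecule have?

Molecular formula: C11H16N2O.
DoU = (2C + 2 + N − H − X) / 2, where X is the halogen count and O/S are ignored.
    = (2·11 + 2 + 2 − 16 − 0) / 2 = 10 / 2 = 5.

5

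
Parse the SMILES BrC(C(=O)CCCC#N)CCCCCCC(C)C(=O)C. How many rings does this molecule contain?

0

In SMILES, each pair of matching ring-closure digits denotes one ring-closing bond; the number of such bonds equals the number of independent rings.
Ring-closure bonds here: 0.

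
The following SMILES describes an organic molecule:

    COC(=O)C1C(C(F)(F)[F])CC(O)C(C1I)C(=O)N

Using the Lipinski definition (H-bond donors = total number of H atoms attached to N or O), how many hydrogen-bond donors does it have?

Donors: find every N or O and count the H atoms it carries.
  atom 2 (O): bond orders sum to 2 → 0 H
  atom 4 (O): bond orders sum to 2 → 0 H
  atom 13 (O): bond orders sum to 1 → 1 H
  atom 18 (O): bond orders sum to 2 → 0 H
  atom 19 (N): bond orders sum to 1 → 2 H
Lipinski HBD = 3.

3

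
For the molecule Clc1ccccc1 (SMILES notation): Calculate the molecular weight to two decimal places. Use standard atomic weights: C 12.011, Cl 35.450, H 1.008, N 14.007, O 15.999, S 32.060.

112.56 g/mol

First, the molecular formula is C6H5Cl (counting implicit H from valence).
  C: 6 × 12.011 = 72.066
  Cl: 1 × 35.450 = 35.450
  H: 5 × 1.008 = 5.040
Sum: 6×12.011 + 1×35.450 + 5×1.008 = 112.556 → 112.56 g/mol.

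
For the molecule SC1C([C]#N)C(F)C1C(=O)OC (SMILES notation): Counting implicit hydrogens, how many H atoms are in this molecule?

8

Walk through each heavy atom and fill implicit hydrogens from standard valence (C 4, N 3, O 2, S 2, halogen 1):
  atom 1: S, bond orders sum to 1 (valence 2) → 1 H
  atom 2: C, bond orders sum to 3 (valence 4) → 1 H
  atom 3: C, bond orders sum to 3 (valence 4) → 1 H
  atom 4: C with explicit H count 0
  atom 5: N, bond orders sum to 3 (valence 3) → 0 H
  atom 6: C, bond orders sum to 3 (valence 4) → 1 H
  atom 7: F (halogen, monovalent) → 0 H
  atom 8: C, bond orders sum to 3 (valence 4) → 1 H
  atom 9: C, bond orders sum to 4 (valence 4) → 0 H
  atom 10: O, bond orders sum to 2 (valence 2) → 0 H
  atom 11: O, bond orders sum to 2 (valence 2) → 0 H
  atom 12: C, bond orders sum to 1 (valence 4) → 3 H
Total hydrogens: 8.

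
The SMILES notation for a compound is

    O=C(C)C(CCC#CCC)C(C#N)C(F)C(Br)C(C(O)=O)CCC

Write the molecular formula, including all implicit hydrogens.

C18H25BrFNO3

Walk through each heavy atom and fill implicit hydrogens from standard valence (C 4, N 3, O 2, S 2, halogen 1):
  atom 1: O, bond orders sum to 2 (valence 2) → 0 H
  atom 2: C, bond orders sum to 4 (valence 4) → 0 H
  atom 3: C, bond orders sum to 1 (valence 4) → 3 H
  atom 4: C, bond orders sum to 3 (valence 4) → 1 H
  atom 5: C, bond orders sum to 2 (valence 4) → 2 H
  atom 6: C, bond orders sum to 2 (valence 4) → 2 H
  atom 7: C, bond orders sum to 4 (valence 4) → 0 H
  atom 8: C, bond orders sum to 4 (valence 4) → 0 H
  atom 9: C, bond orders sum to 2 (valence 4) → 2 H
  atom 10: C, bond orders sum to 1 (valence 4) → 3 H
  atom 11: C, bond orders sum to 3 (valence 4) → 1 H
  atom 12: C, bond orders sum to 4 (valence 4) → 0 H
  atom 13: N, bond orders sum to 3 (valence 3) → 0 H
  atom 14: C, bond orders sum to 3 (valence 4) → 1 H
  atom 15: F (halogen, monovalent) → 0 H
  atom 16: C, bond orders sum to 3 (valence 4) → 1 H
  atom 17: Br (halogen, monovalent) → 0 H
  atom 18: C, bond orders sum to 3 (valence 4) → 1 H
  atom 19: C, bond orders sum to 4 (valence 4) → 0 H
  atom 20: O, bond orders sum to 1 (valence 2) → 1 H
  atom 21: O, bond orders sum to 2 (valence 2) → 0 H
  atom 22: C, bond orders sum to 2 (valence 4) → 2 H
  atom 23: C, bond orders sum to 2 (valence 4) → 2 H
  atom 24: C, bond orders sum to 1 (valence 4) → 3 H
Totals → C:18, H:25, Br:1, F:1, N:1, O:3.
In Hill order: C18H25BrFNO3.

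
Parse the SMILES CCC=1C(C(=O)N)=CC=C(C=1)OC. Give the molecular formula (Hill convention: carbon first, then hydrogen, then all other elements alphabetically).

C10H13NO2

Walk through each heavy atom and fill implicit hydrogens from standard valence (C 4, N 3, O 2, S 2, halogen 1):
  atom 1: C, bond orders sum to 1 (valence 4) → 3 H
  atom 2: C, bond orders sum to 2 (valence 4) → 2 H
  atom 3: C, bond orders sum to 4 (valence 4) → 0 H
  atom 4: C, bond orders sum to 4 (valence 4) → 0 H
  atom 5: C, bond orders sum to 4 (valence 4) → 0 H
  atom 6: O, bond orders sum to 2 (valence 2) → 0 H
  atom 7: N, bond orders sum to 1 (valence 3) → 2 H
  atom 8: C, bond orders sum to 3 (valence 4) → 1 H
  atom 9: C, bond orders sum to 3 (valence 4) → 1 H
  atom 10: C, bond orders sum to 4 (valence 4) → 0 H
  atom 11: C, bond orders sum to 3 (valence 4) → 1 H
  atom 12: O, bond orders sum to 2 (valence 2) → 0 H
  atom 13: C, bond orders sum to 1 (valence 4) → 3 H
Totals → C:10, H:13, N:1, O:2.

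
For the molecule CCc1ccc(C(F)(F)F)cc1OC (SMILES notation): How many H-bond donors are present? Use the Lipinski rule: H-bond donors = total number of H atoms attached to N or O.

0

Donors: find every N or O and count the H atoms it carries.
  atom 13 (O): bond orders sum to 2 → 0 H
Lipinski HBD = 0.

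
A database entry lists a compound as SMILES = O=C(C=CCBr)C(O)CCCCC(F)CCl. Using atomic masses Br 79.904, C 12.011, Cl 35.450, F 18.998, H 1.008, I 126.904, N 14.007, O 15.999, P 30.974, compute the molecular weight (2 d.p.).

First, the molecular formula is C11H17BrClFO2 (counting implicit H from valence).
  Br: 1 × 79.904 = 79.904
  C: 11 × 12.011 = 132.121
  Cl: 1 × 35.450 = 35.450
  F: 1 × 18.998 = 18.998
  H: 17 × 1.008 = 17.136
  O: 2 × 15.999 = 31.998
Sum: 1×79.904 + 11×12.011 + 1×35.450 + 1×18.998 + 17×1.008 + 2×15.999 = 315.607 → 315.61 g/mol.

315.61 g/mol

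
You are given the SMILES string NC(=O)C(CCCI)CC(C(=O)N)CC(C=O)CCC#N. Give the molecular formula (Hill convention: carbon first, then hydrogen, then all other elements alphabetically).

C14H22IN3O3

Walk through each heavy atom and fill implicit hydrogens from standard valence (C 4, N 3, O 2, S 2, halogen 1):
  atom 1: N, bond orders sum to 1 (valence 3) → 2 H
  atom 2: C, bond orders sum to 4 (valence 4) → 0 H
  atom 3: O, bond orders sum to 2 (valence 2) → 0 H
  atom 4: C, bond orders sum to 3 (valence 4) → 1 H
  atom 5: C, bond orders sum to 2 (valence 4) → 2 H
  atom 6: C, bond orders sum to 2 (valence 4) → 2 H
  atom 7: C, bond orders sum to 2 (valence 4) → 2 H
  atom 8: I (halogen, monovalent) → 0 H
  atom 9: C, bond orders sum to 2 (valence 4) → 2 H
  atom 10: C, bond orders sum to 3 (valence 4) → 1 H
  atom 11: C, bond orders sum to 4 (valence 4) → 0 H
  atom 12: O, bond orders sum to 2 (valence 2) → 0 H
  atom 13: N, bond orders sum to 1 (valence 3) → 2 H
  atom 14: C, bond orders sum to 2 (valence 4) → 2 H
  atom 15: C, bond orders sum to 3 (valence 4) → 1 H
  atom 16: C, bond orders sum to 3 (valence 4) → 1 H
  atom 17: O, bond orders sum to 2 (valence 2) → 0 H
  atom 18: C, bond orders sum to 2 (valence 4) → 2 H
  atom 19: C, bond orders sum to 2 (valence 4) → 2 H
  atom 20: C, bond orders sum to 4 (valence 4) → 0 H
  atom 21: N, bond orders sum to 3 (valence 3) → 0 H
Totals → C:14, H:22, I:1, N:3, O:3.
In Hill order: C14H22IN3O3.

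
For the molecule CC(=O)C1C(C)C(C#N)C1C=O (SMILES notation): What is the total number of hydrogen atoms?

Walk through each heavy atom and fill implicit hydrogens from standard valence (C 4, N 3, O 2, S 2, halogen 1):
  atom 1: C, bond orders sum to 1 (valence 4) → 3 H
  atom 2: C, bond orders sum to 4 (valence 4) → 0 H
  atom 3: O, bond orders sum to 2 (valence 2) → 0 H
  atom 4: C, bond orders sum to 3 (valence 4) → 1 H
  atom 5: C, bond orders sum to 3 (valence 4) → 1 H
  atom 6: C, bond orders sum to 1 (valence 4) → 3 H
  atom 7: C, bond orders sum to 3 (valence 4) → 1 H
  atom 8: C, bond orders sum to 4 (valence 4) → 0 H
  atom 9: N, bond orders sum to 3 (valence 3) → 0 H
  atom 10: C, bond orders sum to 3 (valence 4) → 1 H
  atom 11: C, bond orders sum to 3 (valence 4) → 1 H
  atom 12: O, bond orders sum to 2 (valence 2) → 0 H
Total hydrogens: 11.

11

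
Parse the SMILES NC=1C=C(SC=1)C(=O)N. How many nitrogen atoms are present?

Scan the SMILES for N atoms (remember two-letter symbols like Cl and Br are single atoms).
Nitrogen count: 2.

2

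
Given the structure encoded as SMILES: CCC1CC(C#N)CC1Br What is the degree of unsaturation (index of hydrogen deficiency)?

3

Molecular formula: C8H12BrN.
DoU = (2C + 2 + N − H − X) / 2, where X is the halogen count and O/S are ignored.
    = (2·8 + 2 + 1 − 12 − 1) / 2 = 6 / 2 = 3.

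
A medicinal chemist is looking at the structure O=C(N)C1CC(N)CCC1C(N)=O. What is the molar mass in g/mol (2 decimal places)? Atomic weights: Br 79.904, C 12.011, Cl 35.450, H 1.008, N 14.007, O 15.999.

First, the molecular formula is C8H15N3O2 (counting implicit H from valence).
  C: 8 × 12.011 = 96.088
  H: 15 × 1.008 = 15.120
  N: 3 × 14.007 = 42.021
  O: 2 × 15.999 = 31.998
Sum: 8×12.011 + 15×1.008 + 3×14.007 + 2×15.999 = 185.227 → 185.23 g/mol.

185.23 g/mol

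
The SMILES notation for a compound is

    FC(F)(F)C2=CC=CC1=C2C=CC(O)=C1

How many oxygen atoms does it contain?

Scan the SMILES for O atoms (remember two-letter symbols like Cl and Br are single atoms).
Oxygen count: 1.

1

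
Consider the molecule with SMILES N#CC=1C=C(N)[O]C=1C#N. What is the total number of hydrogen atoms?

3

Walk through each heavy atom and fill implicit hydrogens from standard valence (C 4, N 3, O 2, S 2, halogen 1):
  atom 1: N, bond orders sum to 3 (valence 3) → 0 H
  atom 2: C, bond orders sum to 4 (valence 4) → 0 H
  atom 3: C, bond orders sum to 4 (valence 4) → 0 H
  atom 4: C, bond orders sum to 3 (valence 4) → 1 H
  atom 5: C, bond orders sum to 4 (valence 4) → 0 H
  atom 6: N, bond orders sum to 1 (valence 3) → 2 H
  atom 7: O with explicit H count 0
  atom 8: C, bond orders sum to 4 (valence 4) → 0 H
  atom 9: C, bond orders sum to 4 (valence 4) → 0 H
  atom 10: N, bond orders sum to 3 (valence 3) → 0 H
Total hydrogens: 3.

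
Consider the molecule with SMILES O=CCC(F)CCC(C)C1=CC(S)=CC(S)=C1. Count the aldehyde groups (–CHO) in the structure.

1

The aldehyde motif appears at heavy-atom position 2 in the SMILES.
Other groups present: 2 thiol.
Aldehyde count: 1.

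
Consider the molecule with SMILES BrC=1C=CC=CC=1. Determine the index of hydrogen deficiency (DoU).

4

Degree of unsaturation = (number of rings) + (number of π bonds).
Ring closures in the SMILES: 1.
π bonds: 3 double bonds (each 1 DoU) → 3 DoU from unsaturation.
Total DoU = 1 + 3 = 4.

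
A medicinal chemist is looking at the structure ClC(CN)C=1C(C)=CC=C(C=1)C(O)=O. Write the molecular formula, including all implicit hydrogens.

Walk through each heavy atom and fill implicit hydrogens from standard valence (C 4, N 3, O 2, S 2, halogen 1):
  atom 1: Cl (halogen, monovalent) → 0 H
  atom 2: C, bond orders sum to 3 (valence 4) → 1 H
  atom 3: C, bond orders sum to 2 (valence 4) → 2 H
  atom 4: N, bond orders sum to 1 (valence 3) → 2 H
  atom 5: C, bond orders sum to 4 (valence 4) → 0 H
  atom 6: C, bond orders sum to 4 (valence 4) → 0 H
  atom 7: C, bond orders sum to 1 (valence 4) → 3 H
  atom 8: C, bond orders sum to 3 (valence 4) → 1 H
  atom 9: C, bond orders sum to 3 (valence 4) → 1 H
  atom 10: C, bond orders sum to 4 (valence 4) → 0 H
  atom 11: C, bond orders sum to 3 (valence 4) → 1 H
  atom 12: C, bond orders sum to 4 (valence 4) → 0 H
  atom 13: O, bond orders sum to 1 (valence 2) → 1 H
  atom 14: O, bond orders sum to 2 (valence 2) → 0 H
Totals → C:10, H:12, Cl:1, N:1, O:2.

C10H12ClNO2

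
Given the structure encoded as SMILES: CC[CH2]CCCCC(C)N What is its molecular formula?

Walk through each heavy atom and fill implicit hydrogens from standard valence (C 4, N 3, O 2, S 2, halogen 1):
  atom 1: C, bond orders sum to 1 (valence 4) → 3 H
  atom 2: C, bond orders sum to 2 (valence 4) → 2 H
  atom 3: C with explicit H count 2
  atom 4: C, bond orders sum to 2 (valence 4) → 2 H
  atom 5: C, bond orders sum to 2 (valence 4) → 2 H
  atom 6: C, bond orders sum to 2 (valence 4) → 2 H
  atom 7: C, bond orders sum to 2 (valence 4) → 2 H
  atom 8: C, bond orders sum to 3 (valence 4) → 1 H
  atom 9: C, bond orders sum to 1 (valence 4) → 3 H
  atom 10: N, bond orders sum to 1 (valence 3) → 2 H
Totals → C:9, H:21, N:1.
In Hill order: C9H21N.

C9H21N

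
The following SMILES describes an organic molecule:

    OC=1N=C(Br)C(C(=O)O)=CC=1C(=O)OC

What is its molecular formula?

Walk through each heavy atom and fill implicit hydrogens from standard valence (C 4, N 3, O 2, S 2, halogen 1):
  atom 1: O, bond orders sum to 1 (valence 2) → 1 H
  atom 2: C, bond orders sum to 4 (valence 4) → 0 H
  atom 3: N, bond orders sum to 3 (valence 3) → 0 H
  atom 4: C, bond orders sum to 4 (valence 4) → 0 H
  atom 5: Br (halogen, monovalent) → 0 H
  atom 6: C, bond orders sum to 4 (valence 4) → 0 H
  atom 7: C, bond orders sum to 4 (valence 4) → 0 H
  atom 8: O, bond orders sum to 2 (valence 2) → 0 H
  atom 9: O, bond orders sum to 1 (valence 2) → 1 H
  atom 10: C, bond orders sum to 3 (valence 4) → 1 H
  atom 11: C, bond orders sum to 4 (valence 4) → 0 H
  atom 12: C, bond orders sum to 4 (valence 4) → 0 H
  atom 13: O, bond orders sum to 2 (valence 2) → 0 H
  atom 14: O, bond orders sum to 2 (valence 2) → 0 H
  atom 15: C, bond orders sum to 1 (valence 4) → 3 H
Totals → C:8, H:6, Br:1, N:1, O:5.
In Hill order: C8H6BrNO5.

C8H6BrNO5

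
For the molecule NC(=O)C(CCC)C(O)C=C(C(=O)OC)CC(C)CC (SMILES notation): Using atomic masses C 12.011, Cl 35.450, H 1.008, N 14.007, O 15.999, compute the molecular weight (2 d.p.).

285.38 g/mol

First, the molecular formula is C15H27NO4 (counting implicit H from valence).
  C: 15 × 12.011 = 180.165
  H: 27 × 1.008 = 27.216
  N: 1 × 14.007 = 14.007
  O: 4 × 15.999 = 63.996
Sum: 15×12.011 + 27×1.008 + 1×14.007 + 4×15.999 = 285.384 → 285.38 g/mol.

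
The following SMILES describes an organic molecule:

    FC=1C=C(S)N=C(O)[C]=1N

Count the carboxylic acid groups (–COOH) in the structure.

0

Scan the SMILES for the carboxylic acid motif — none present.
Groups that are present: 1 hydroxyl, 1 primary amine, 1 thiol.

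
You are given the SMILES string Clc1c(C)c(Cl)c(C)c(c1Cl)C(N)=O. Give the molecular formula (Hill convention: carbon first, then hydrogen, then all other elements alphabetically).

Walk through each heavy atom and fill implicit hydrogens from standard valence (C 4, N 3, O 2, S 2, halogen 1); for lowercase aromatic atoms, an aromatic c carries 1 H when it has two neighbours and 0 H with three, and aromatic n carries 0 H:
  atom 1: Cl (halogen, monovalent) → 0 H
  atom 2: aromatic c, 3 neighbours → 0 H
  atom 3: aromatic c, 3 neighbours → 0 H
  atom 4: C, bond orders sum to 1 (valence 4) → 3 H
  atom 5: aromatic c, 3 neighbours → 0 H
  atom 6: Cl (halogen, monovalent) → 0 H
  atom 7: aromatic c, 3 neighbours → 0 H
  atom 8: C, bond orders sum to 1 (valence 4) → 3 H
  atom 9: aromatic c, 3 neighbours → 0 H
  atom 10: aromatic c, 3 neighbours → 0 H
  atom 11: Cl (halogen, monovalent) → 0 H
  atom 12: C, bond orders sum to 4 (valence 4) → 0 H
  atom 13: N, bond orders sum to 1 (valence 3) → 2 H
  atom 14: O, bond orders sum to 2 (valence 2) → 0 H
Totals → C:9, H:8, Cl:3, N:1, O:1.

C9H8Cl3NO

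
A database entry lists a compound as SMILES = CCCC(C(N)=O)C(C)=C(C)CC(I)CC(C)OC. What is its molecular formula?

C15H28INO2

Walk through each heavy atom and fill implicit hydrogens from standard valence (C 4, N 3, O 2, S 2, halogen 1):
  atom 1: C, bond orders sum to 1 (valence 4) → 3 H
  atom 2: C, bond orders sum to 2 (valence 4) → 2 H
  atom 3: C, bond orders sum to 2 (valence 4) → 2 H
  atom 4: C, bond orders sum to 3 (valence 4) → 1 H
  atom 5: C, bond orders sum to 4 (valence 4) → 0 H
  atom 6: N, bond orders sum to 1 (valence 3) → 2 H
  atom 7: O, bond orders sum to 2 (valence 2) → 0 H
  atom 8: C, bond orders sum to 4 (valence 4) → 0 H
  atom 9: C, bond orders sum to 1 (valence 4) → 3 H
  atom 10: C, bond orders sum to 4 (valence 4) → 0 H
  atom 11: C, bond orders sum to 1 (valence 4) → 3 H
  atom 12: C, bond orders sum to 2 (valence 4) → 2 H
  atom 13: C, bond orders sum to 3 (valence 4) → 1 H
  atom 14: I (halogen, monovalent) → 0 H
  atom 15: C, bond orders sum to 2 (valence 4) → 2 H
  atom 16: C, bond orders sum to 3 (valence 4) → 1 H
  atom 17: C, bond orders sum to 1 (valence 4) → 3 H
  atom 18: O, bond orders sum to 2 (valence 2) → 0 H
  atom 19: C, bond orders sum to 1 (valence 4) → 3 H
Totals → C:15, H:28, I:1, N:1, O:2.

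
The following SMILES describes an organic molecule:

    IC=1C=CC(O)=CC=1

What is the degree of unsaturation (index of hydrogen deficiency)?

4

Molecular formula: C6H5IO.
DoU = (2C + 2 + N − H − X) / 2, where X is the halogen count and O/S are ignored.
    = (2·6 + 2 + 0 − 5 − 1) / 2 = 8 / 2 = 4.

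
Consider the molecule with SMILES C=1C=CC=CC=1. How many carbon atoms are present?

Count every carbon token in the SMILES (each C, including those in ring-closure positions and inside branches).
Carbon count: 6.

6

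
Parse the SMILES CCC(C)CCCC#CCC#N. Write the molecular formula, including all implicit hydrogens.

C11H17N

Walk through each heavy atom and fill implicit hydrogens from standard valence (C 4, N 3, O 2, S 2, halogen 1):
  atom 1: C, bond orders sum to 1 (valence 4) → 3 H
  atom 2: C, bond orders sum to 2 (valence 4) → 2 H
  atom 3: C, bond orders sum to 3 (valence 4) → 1 H
  atom 4: C, bond orders sum to 1 (valence 4) → 3 H
  atom 5: C, bond orders sum to 2 (valence 4) → 2 H
  atom 6: C, bond orders sum to 2 (valence 4) → 2 H
  atom 7: C, bond orders sum to 2 (valence 4) → 2 H
  atom 8: C, bond orders sum to 4 (valence 4) → 0 H
  atom 9: C, bond orders sum to 4 (valence 4) → 0 H
  atom 10: C, bond orders sum to 2 (valence 4) → 2 H
  atom 11: C, bond orders sum to 4 (valence 4) → 0 H
  atom 12: N, bond orders sum to 3 (valence 3) → 0 H
Totals → C:11, H:17, N:1.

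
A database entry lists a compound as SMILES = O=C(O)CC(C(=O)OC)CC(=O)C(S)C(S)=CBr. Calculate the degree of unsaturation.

4

Molecular formula: C10H13BrO5S2.
DoU = (2C + 2 + N − H − X) / 2, where X is the halogen count and O/S are ignored.
    = (2·10 + 2 + 0 − 13 − 1) / 2 = 8 / 2 = 4.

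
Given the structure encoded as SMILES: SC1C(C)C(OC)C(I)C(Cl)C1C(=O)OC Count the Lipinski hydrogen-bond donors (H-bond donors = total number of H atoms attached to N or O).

0

Donors: find every N or O and count the H atoms it carries.
  atom 6 (O): bond orders sum to 2 → 0 H
  atom 14 (O): bond orders sum to 2 → 0 H
  atom 15 (O): bond orders sum to 2 → 0 H
Lipinski HBD = 0.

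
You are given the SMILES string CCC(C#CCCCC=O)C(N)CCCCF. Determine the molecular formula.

C14H24FNO

Walk through each heavy atom and fill implicit hydrogens from standard valence (C 4, N 3, O 2, S 2, halogen 1):
  atom 1: C, bond orders sum to 1 (valence 4) → 3 H
  atom 2: C, bond orders sum to 2 (valence 4) → 2 H
  atom 3: C, bond orders sum to 3 (valence 4) → 1 H
  atom 4: C, bond orders sum to 4 (valence 4) → 0 H
  atom 5: C, bond orders sum to 4 (valence 4) → 0 H
  atom 6: C, bond orders sum to 2 (valence 4) → 2 H
  atom 7: C, bond orders sum to 2 (valence 4) → 2 H
  atom 8: C, bond orders sum to 2 (valence 4) → 2 H
  atom 9: C, bond orders sum to 3 (valence 4) → 1 H
  atom 10: O, bond orders sum to 2 (valence 2) → 0 H
  atom 11: C, bond orders sum to 3 (valence 4) → 1 H
  atom 12: N, bond orders sum to 1 (valence 3) → 2 H
  atom 13: C, bond orders sum to 2 (valence 4) → 2 H
  atom 14: C, bond orders sum to 2 (valence 4) → 2 H
  atom 15: C, bond orders sum to 2 (valence 4) → 2 H
  atom 16: C, bond orders sum to 2 (valence 4) → 2 H
  atom 17: F (halogen, monovalent) → 0 H
Totals → C:14, H:24, F:1, N:1, O:1.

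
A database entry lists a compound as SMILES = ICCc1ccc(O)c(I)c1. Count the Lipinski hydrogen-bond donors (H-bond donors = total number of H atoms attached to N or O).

1

Donors: find every N or O and count the H atoms it carries.
  atom 8 (O): bond orders sum to 1 → 1 H
Lipinski HBD = 1.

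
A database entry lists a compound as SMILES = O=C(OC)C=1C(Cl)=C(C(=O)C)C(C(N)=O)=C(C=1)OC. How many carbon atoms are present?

12

Count every carbon token in the SMILES (each C, including those in ring-closure positions and inside branches).
Carbon count: 12.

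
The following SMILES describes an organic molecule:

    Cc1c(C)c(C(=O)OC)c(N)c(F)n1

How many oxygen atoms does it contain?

2

Scan the SMILES for O atoms (remember two-letter symbols like Cl and Br are single atoms).
Oxygen count: 2.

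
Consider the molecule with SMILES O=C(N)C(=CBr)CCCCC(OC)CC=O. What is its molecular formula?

C11H18BrNO3

Walk through each heavy atom and fill implicit hydrogens from standard valence (C 4, N 3, O 2, S 2, halogen 1):
  atom 1: O, bond orders sum to 2 (valence 2) → 0 H
  atom 2: C, bond orders sum to 4 (valence 4) → 0 H
  atom 3: N, bond orders sum to 1 (valence 3) → 2 H
  atom 4: C, bond orders sum to 4 (valence 4) → 0 H
  atom 5: C, bond orders sum to 3 (valence 4) → 1 H
  atom 6: Br (halogen, monovalent) → 0 H
  atom 7: C, bond orders sum to 2 (valence 4) → 2 H
  atom 8: C, bond orders sum to 2 (valence 4) → 2 H
  atom 9: C, bond orders sum to 2 (valence 4) → 2 H
  atom 10: C, bond orders sum to 2 (valence 4) → 2 H
  atom 11: C, bond orders sum to 3 (valence 4) → 1 H
  atom 12: O, bond orders sum to 2 (valence 2) → 0 H
  atom 13: C, bond orders sum to 1 (valence 4) → 3 H
  atom 14: C, bond orders sum to 2 (valence 4) → 2 H
  atom 15: C, bond orders sum to 3 (valence 4) → 1 H
  atom 16: O, bond orders sum to 2 (valence 2) → 0 H
Totals → C:11, H:18, Br:1, N:1, O:3.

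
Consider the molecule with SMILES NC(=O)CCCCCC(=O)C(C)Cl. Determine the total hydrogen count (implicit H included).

Walk through each heavy atom and fill implicit hydrogens from standard valence (C 4, N 3, O 2, S 2, halogen 1):
  atom 1: N, bond orders sum to 1 (valence 3) → 2 H
  atom 2: C, bond orders sum to 4 (valence 4) → 0 H
  atom 3: O, bond orders sum to 2 (valence 2) → 0 H
  atom 4: C, bond orders sum to 2 (valence 4) → 2 H
  atom 5: C, bond orders sum to 2 (valence 4) → 2 H
  atom 6: C, bond orders sum to 2 (valence 4) → 2 H
  atom 7: C, bond orders sum to 2 (valence 4) → 2 H
  atom 8: C, bond orders sum to 2 (valence 4) → 2 H
  atom 9: C, bond orders sum to 4 (valence 4) → 0 H
  atom 10: O, bond orders sum to 2 (valence 2) → 0 H
  atom 11: C, bond orders sum to 3 (valence 4) → 1 H
  atom 12: C, bond orders sum to 1 (valence 4) → 3 H
  atom 13: Cl (halogen, monovalent) → 0 H
Total hydrogens: 16.

16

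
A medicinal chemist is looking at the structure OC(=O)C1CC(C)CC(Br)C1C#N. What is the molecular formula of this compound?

C9H12BrNO2

Walk through each heavy atom and fill implicit hydrogens from standard valence (C 4, N 3, O 2, S 2, halogen 1):
  atom 1: O, bond orders sum to 1 (valence 2) → 1 H
  atom 2: C, bond orders sum to 4 (valence 4) → 0 H
  atom 3: O, bond orders sum to 2 (valence 2) → 0 H
  atom 4: C, bond orders sum to 3 (valence 4) → 1 H
  atom 5: C, bond orders sum to 2 (valence 4) → 2 H
  atom 6: C, bond orders sum to 3 (valence 4) → 1 H
  atom 7: C, bond orders sum to 1 (valence 4) → 3 H
  atom 8: C, bond orders sum to 2 (valence 4) → 2 H
  atom 9: C, bond orders sum to 3 (valence 4) → 1 H
  atom 10: Br (halogen, monovalent) → 0 H
  atom 11: C, bond orders sum to 3 (valence 4) → 1 H
  atom 12: C, bond orders sum to 4 (valence 4) → 0 H
  atom 13: N, bond orders sum to 3 (valence 3) → 0 H
Totals → C:9, H:12, Br:1, N:1, O:2.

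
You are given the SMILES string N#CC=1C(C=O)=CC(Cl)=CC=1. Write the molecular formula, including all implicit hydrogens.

C8H4ClNO

Walk through each heavy atom and fill implicit hydrogens from standard valence (C 4, N 3, O 2, S 2, halogen 1):
  atom 1: N, bond orders sum to 3 (valence 3) → 0 H
  atom 2: C, bond orders sum to 4 (valence 4) → 0 H
  atom 3: C, bond orders sum to 4 (valence 4) → 0 H
  atom 4: C, bond orders sum to 4 (valence 4) → 0 H
  atom 5: C, bond orders sum to 3 (valence 4) → 1 H
  atom 6: O, bond orders sum to 2 (valence 2) → 0 H
  atom 7: C, bond orders sum to 3 (valence 4) → 1 H
  atom 8: C, bond orders sum to 4 (valence 4) → 0 H
  atom 9: Cl (halogen, monovalent) → 0 H
  atom 10: C, bond orders sum to 3 (valence 4) → 1 H
  atom 11: C, bond orders sum to 3 (valence 4) → 1 H
Totals → C:8, H:4, Cl:1, N:1, O:1.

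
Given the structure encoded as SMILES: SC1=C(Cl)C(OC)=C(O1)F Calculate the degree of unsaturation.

Degree of unsaturation = (number of rings) + (number of π bonds).
Ring closures in the SMILES: 1.
π bonds: 2 double bonds (each 1 DoU) → 2 DoU from unsaturation.
Total DoU = 1 + 2 = 3.

3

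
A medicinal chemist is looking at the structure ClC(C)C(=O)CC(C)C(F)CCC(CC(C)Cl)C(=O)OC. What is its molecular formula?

Walk through each heavy atom and fill implicit hydrogens from standard valence (C 4, N 3, O 2, S 2, halogen 1):
  atom 1: Cl (halogen, monovalent) → 0 H
  atom 2: C, bond orders sum to 3 (valence 4) → 1 H
  atom 3: C, bond orders sum to 1 (valence 4) → 3 H
  atom 4: C, bond orders sum to 4 (valence 4) → 0 H
  atom 5: O, bond orders sum to 2 (valence 2) → 0 H
  atom 6: C, bond orders sum to 2 (valence 4) → 2 H
  atom 7: C, bond orders sum to 3 (valence 4) → 1 H
  atom 8: C, bond orders sum to 1 (valence 4) → 3 H
  atom 9: C, bond orders sum to 3 (valence 4) → 1 H
  atom 10: F (halogen, monovalent) → 0 H
  atom 11: C, bond orders sum to 2 (valence 4) → 2 H
  atom 12: C, bond orders sum to 2 (valence 4) → 2 H
  atom 13: C, bond orders sum to 3 (valence 4) → 1 H
  atom 14: C, bond orders sum to 2 (valence 4) → 2 H
  atom 15: C, bond orders sum to 3 (valence 4) → 1 H
  atom 16: C, bond orders sum to 1 (valence 4) → 3 H
  atom 17: Cl (halogen, monovalent) → 0 H
  atom 18: C, bond orders sum to 4 (valence 4) → 0 H
  atom 19: O, bond orders sum to 2 (valence 2) → 0 H
  atom 20: O, bond orders sum to 2 (valence 2) → 0 H
  atom 21: C, bond orders sum to 1 (valence 4) → 3 H
Totals → C:15, H:25, Cl:2, F:1, O:3.

C15H25Cl2FO3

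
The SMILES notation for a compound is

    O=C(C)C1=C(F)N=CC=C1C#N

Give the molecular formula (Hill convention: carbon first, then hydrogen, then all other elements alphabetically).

Walk through each heavy atom and fill implicit hydrogens from standard valence (C 4, N 3, O 2, S 2, halogen 1):
  atom 1: O, bond orders sum to 2 (valence 2) → 0 H
  atom 2: C, bond orders sum to 4 (valence 4) → 0 H
  atom 3: C, bond orders sum to 1 (valence 4) → 3 H
  atom 4: C, bond orders sum to 4 (valence 4) → 0 H
  atom 5: C, bond orders sum to 4 (valence 4) → 0 H
  atom 6: F (halogen, monovalent) → 0 H
  atom 7: N, bond orders sum to 3 (valence 3) → 0 H
  atom 8: C, bond orders sum to 3 (valence 4) → 1 H
  atom 9: C, bond orders sum to 3 (valence 4) → 1 H
  atom 10: C, bond orders sum to 4 (valence 4) → 0 H
  atom 11: C, bond orders sum to 4 (valence 4) → 0 H
  atom 12: N, bond orders sum to 3 (valence 3) → 0 H
Totals → C:8, H:5, F:1, N:2, O:1.
In Hill order: C8H5FN2O.

C8H5FN2O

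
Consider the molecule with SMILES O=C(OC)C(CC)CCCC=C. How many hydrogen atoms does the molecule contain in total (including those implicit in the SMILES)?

Walk through each heavy atom and fill implicit hydrogens from standard valence (C 4, N 3, O 2, S 2, halogen 1):
  atom 1: O, bond orders sum to 2 (valence 2) → 0 H
  atom 2: C, bond orders sum to 4 (valence 4) → 0 H
  atom 3: O, bond orders sum to 2 (valence 2) → 0 H
  atom 4: C, bond orders sum to 1 (valence 4) → 3 H
  atom 5: C, bond orders sum to 3 (valence 4) → 1 H
  atom 6: C, bond orders sum to 2 (valence 4) → 2 H
  atom 7: C, bond orders sum to 1 (valence 4) → 3 H
  atom 8: C, bond orders sum to 2 (valence 4) → 2 H
  atom 9: C, bond orders sum to 2 (valence 4) → 2 H
  atom 10: C, bond orders sum to 2 (valence 4) → 2 H
  atom 11: C, bond orders sum to 3 (valence 4) → 1 H
  atom 12: C, bond orders sum to 2 (valence 4) → 2 H
Total hydrogens: 18.

18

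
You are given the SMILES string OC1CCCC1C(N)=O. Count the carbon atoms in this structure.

6

Count every carbon token in the SMILES (each C, including those in ring-closure positions and inside branches).
Carbon count: 6.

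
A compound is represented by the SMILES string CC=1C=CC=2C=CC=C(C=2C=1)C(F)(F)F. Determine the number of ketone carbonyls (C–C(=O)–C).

Scan the SMILES for the ketone motif — none present.

0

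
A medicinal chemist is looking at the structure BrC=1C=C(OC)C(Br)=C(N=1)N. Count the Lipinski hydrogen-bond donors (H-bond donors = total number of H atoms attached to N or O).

2

Donors: find every N or O and count the H atoms it carries.
  atom 5 (O): bond orders sum to 2 → 0 H
  atom 10 (N): bond orders sum to 3 → 0 H
  atom 11 (N): bond orders sum to 1 → 2 H
Lipinski HBD = 2.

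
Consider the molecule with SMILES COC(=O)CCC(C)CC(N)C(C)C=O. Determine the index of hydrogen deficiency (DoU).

2

Molecular formula: C11H21NO3.
DoU = (2C + 2 + N − H − X) / 2, where X is the halogen count and O/S are ignored.
    = (2·11 + 2 + 1 − 21 − 0) / 2 = 4 / 2 = 2.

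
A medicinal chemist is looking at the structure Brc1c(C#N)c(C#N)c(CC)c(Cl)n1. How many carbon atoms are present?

9

Count every carbon token in the SMILES (each C, including those in ring-closure positions and inside branches).
Carbon count: 9.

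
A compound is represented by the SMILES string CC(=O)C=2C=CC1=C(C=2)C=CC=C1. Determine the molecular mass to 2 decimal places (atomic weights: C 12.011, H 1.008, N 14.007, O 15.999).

First, the molecular formula is C12H10O (counting implicit H from valence).
  C: 12 × 12.011 = 144.132
  H: 10 × 1.008 = 10.080
  O: 1 × 15.999 = 15.999
Sum: 12×12.011 + 10×1.008 + 1×15.999 = 170.211 → 170.21 g/mol.

170.21 g/mol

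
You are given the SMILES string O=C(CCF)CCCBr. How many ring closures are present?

In SMILES, each pair of matching ring-closure digits denotes one ring-closing bond; the number of such bonds equals the number of independent rings.
Ring-closure bonds here: 0.

0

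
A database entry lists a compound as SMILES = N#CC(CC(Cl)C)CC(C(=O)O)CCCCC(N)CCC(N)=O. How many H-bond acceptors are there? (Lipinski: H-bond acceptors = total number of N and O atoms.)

N atoms: 3; O atoms: 3.
Lipinski HBA = 3 + 3 = 6.

6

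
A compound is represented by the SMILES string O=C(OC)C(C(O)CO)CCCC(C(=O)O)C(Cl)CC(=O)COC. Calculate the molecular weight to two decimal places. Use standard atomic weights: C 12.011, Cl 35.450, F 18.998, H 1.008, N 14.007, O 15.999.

368.81 g/mol

First, the molecular formula is C15H25ClO8 (counting implicit H from valence).
  C: 15 × 12.011 = 180.165
  Cl: 1 × 35.450 = 35.450
  H: 25 × 1.008 = 25.200
  O: 8 × 15.999 = 127.992
Sum: 15×12.011 + 1×35.450 + 25×1.008 + 8×15.999 = 368.807 → 368.81 g/mol.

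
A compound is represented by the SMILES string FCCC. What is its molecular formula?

Walk through each heavy atom and fill implicit hydrogens from standard valence (C 4, N 3, O 2, S 2, halogen 1):
  atom 1: F (halogen, monovalent) → 0 H
  atom 2: C, bond orders sum to 2 (valence 4) → 2 H
  atom 3: C, bond orders sum to 2 (valence 4) → 2 H
  atom 4: C, bond orders sum to 1 (valence 4) → 3 H
Totals → C:3, H:7, F:1.

C3H7F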